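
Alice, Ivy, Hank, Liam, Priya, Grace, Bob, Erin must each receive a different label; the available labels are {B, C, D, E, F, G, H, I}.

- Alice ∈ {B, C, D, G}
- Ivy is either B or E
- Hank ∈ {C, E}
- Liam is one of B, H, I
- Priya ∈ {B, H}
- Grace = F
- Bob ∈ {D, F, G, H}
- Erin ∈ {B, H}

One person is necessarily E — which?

Grace must be F (only option left). Strike F from Bob.
The 7 still-open variables draw from only 7 values {B, C, D, E, G, H, I}, so each is used; only Liam can be I, hence Liam = I.
Priya and Erin between them cover only {B, H} — a naked pair. Remove those values from Alice, Ivy, Bob.
So E goes to Ivy.

Ivy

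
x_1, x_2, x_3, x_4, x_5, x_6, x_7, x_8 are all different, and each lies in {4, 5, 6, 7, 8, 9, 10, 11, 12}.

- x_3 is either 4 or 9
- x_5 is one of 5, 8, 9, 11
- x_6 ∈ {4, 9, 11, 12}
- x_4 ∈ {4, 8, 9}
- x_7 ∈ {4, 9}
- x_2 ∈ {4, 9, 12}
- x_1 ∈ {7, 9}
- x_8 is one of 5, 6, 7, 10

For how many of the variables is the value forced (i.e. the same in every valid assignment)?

x_3 and x_7 between them cover only {4, 9} — a naked pair. Remove those values from x_1, x_2, x_4, x_5, x_6.
That leaves x_1 = 7. Eliminate 7 elsewhere: x_8.
x_2's domain is down to {12}, so x_2 = 12. Eliminate 12 elsewhere: x_6.
x_4 has just one choice, so x_4 = 8. Strike 8 from x_5.
x_6's domain is down to {11}, so x_6 = 11. So x_5 can't be 11.
x_5's domain is down to {5}, so x_5 = 5. Eliminate 5 elsewhere: x_8.
Determined: x_1=7, x_2=12, x_4=8, x_5=5, x_6=11. The other variables each still have more than one consistent value. That makes 5.

5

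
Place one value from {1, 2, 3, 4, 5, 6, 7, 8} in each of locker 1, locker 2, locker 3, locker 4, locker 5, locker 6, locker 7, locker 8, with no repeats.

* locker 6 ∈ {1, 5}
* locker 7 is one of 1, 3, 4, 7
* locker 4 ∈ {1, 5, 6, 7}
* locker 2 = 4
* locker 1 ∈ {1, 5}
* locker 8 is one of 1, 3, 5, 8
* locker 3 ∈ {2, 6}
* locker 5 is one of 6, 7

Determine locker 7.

3

locker 2 must be 4 (only option left). Remove 4 from locker 7.
The 7 still-open variables draw from only 7 values {1, 2, 3, 5, 6, 7, 8}, so each is used; only locker 3 can be 2, hence locker 3 = 2.
The 6 still-open variables together cover exactly {1, 3, 5, 6, 7, 8} — 6 values for 6 variables — and 8 appears only in locker 8's list, so locker 8 = 8.
Among the 5 still-open variables, 3 fits only locker 7 (and all 5 values in {1, 3, 5, 6, 7} must be used), so locker 7 = 3.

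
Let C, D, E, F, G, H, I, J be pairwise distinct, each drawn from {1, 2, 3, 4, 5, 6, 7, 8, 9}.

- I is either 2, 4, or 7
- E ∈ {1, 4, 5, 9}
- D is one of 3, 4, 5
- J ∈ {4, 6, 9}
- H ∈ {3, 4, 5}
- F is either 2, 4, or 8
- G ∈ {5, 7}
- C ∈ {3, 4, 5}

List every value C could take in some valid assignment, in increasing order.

3, 4, 5

C, D, H share exactly the 3 values {3, 4, 5}; by pigeonhole those values go to them, so strike 3, 4, 5 from E, F, G, I, J.
G must be 7 (only option left). So I can't be 7.
That leaves I = 2. So F can't be 2.
F must be 8 (only option left).
No further eliminations apply; C can still be any of 3, 4, 5.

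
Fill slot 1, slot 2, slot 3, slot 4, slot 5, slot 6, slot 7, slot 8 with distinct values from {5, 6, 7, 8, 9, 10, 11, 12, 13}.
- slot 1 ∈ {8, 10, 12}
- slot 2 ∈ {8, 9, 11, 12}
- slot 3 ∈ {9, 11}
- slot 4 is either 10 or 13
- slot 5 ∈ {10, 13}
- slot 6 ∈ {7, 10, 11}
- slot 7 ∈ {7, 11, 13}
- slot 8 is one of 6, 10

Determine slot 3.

The 8 variables draw from only 8 values {6, 7, 8, 9, 10, 11, 12, 13}, so each is used; only slot 8 can be 6, hence slot 8 = 6.
slot 4 and slot 5 share exactly the 2 values {10, 13}; by pigeonhole those values go to them, so strike 10, 13 from slot 1, slot 6, slot 7.
slot 6 and slot 7 between them cover only {7, 11} — a naked pair. Remove those values from slot 2, slot 3.
So slot 3 = 9.

9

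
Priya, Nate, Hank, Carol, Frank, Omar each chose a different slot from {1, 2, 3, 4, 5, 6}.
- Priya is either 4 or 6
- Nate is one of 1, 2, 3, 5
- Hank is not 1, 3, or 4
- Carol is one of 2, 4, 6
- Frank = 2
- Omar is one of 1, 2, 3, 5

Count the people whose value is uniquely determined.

Frank must be 2 (only option left). Eliminate 2 elsewhere: Nate, Hank, Carol, Omar.
The 2 variables Priya and Carol are confined to {4, 6}, which locks those values in; drop them from Hank.
That leaves Hank = 5. So Nate, Omar can't be 5.
Determined: Hank=5, Frank=2. The other people each still have more than one consistent value. That makes 2.

2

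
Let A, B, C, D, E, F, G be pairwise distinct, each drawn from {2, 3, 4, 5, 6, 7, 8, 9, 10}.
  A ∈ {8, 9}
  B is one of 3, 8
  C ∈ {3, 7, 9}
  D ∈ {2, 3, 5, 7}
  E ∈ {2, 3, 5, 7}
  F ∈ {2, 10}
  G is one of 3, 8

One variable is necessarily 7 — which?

The 7 variables together cover exactly {2, 3, 5, 7, 8, 9, 10} — 7 values for 7 variables — and 10 appears only in F's list, so F = 10.
B and G share exactly the 2 values {3, 8}; by pigeonhole those values go to them, so strike 3, 8 from A, C, D, E.
A must be 9 (only option left). Eliminate 9 elsewhere: C.
So 7 goes to C.

C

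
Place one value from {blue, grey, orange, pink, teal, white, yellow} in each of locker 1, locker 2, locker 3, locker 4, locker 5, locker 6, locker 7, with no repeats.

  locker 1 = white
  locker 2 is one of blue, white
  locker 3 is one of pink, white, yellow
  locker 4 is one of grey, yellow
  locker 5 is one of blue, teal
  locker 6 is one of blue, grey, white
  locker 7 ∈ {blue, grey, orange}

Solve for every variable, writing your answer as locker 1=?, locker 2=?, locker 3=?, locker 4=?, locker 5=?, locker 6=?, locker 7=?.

locker 1=white, locker 2=blue, locker 3=pink, locker 4=yellow, locker 5=teal, locker 6=grey, locker 7=orange

locker 1 has just one choice, so locker 1 = white. Strike white from locker 2, locker 3, locker 6.
locker 2's domain is down to {blue}, so locker 2 = blue. Remove blue from locker 5, locker 6, locker 7.
That leaves locker 5 = teal.
locker 6 must be grey (only option left). Remove grey from locker 4, locker 7.
locker 7's domain is down to {orange}, so locker 7 = orange.
locker 4 has just one choice, so locker 4 = yellow. Remove yellow from locker 3.
locker 3 must be pink (only option left).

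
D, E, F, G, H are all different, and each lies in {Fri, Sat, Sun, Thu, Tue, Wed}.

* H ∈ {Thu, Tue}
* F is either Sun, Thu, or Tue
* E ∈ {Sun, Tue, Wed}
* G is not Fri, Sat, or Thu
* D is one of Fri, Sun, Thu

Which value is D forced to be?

Fri

Among the 5 variables, Fri fits only D (and all 5 values in {Fri, Sun, Thu, Tue, Wed} must be used), so D = Fri.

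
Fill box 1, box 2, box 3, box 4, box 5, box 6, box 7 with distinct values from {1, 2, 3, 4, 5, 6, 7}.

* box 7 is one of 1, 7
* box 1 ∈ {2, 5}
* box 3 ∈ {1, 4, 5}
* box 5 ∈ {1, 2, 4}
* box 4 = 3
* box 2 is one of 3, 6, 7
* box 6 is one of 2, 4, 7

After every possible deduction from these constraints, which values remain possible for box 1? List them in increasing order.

2, 5

box 4 must be 3 (only option left). Remove 3 from box 2.
Among the 6 still-open variables, 6 fits only box 2 (and all 6 values in {1, 2, 4, 5, 6, 7} must be used), so box 2 = 6.
No further eliminations apply; box 1 can still be any of 2, 5.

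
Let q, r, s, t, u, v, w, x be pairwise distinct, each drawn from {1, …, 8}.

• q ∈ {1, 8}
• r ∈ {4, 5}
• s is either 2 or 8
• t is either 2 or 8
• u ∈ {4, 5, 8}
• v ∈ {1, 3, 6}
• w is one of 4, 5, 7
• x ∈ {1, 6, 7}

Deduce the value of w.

Among the 8 variables, 3 fits only v (and all 8 values in {1, 2, 3, 4, 5, 6, 7, 8} must be used), so v = 3.
The 7 still-open variables draw from only 7 values {1, 2, 4, 5, 6, 7, 8}, so each is used; only x can be 6, hence x = 6.
The 6 still-open variables together cover exactly {1, 2, 4, 5, 7, 8} — 6 values for 6 variables — and 1 appears only in q's list, so q = 1.
The 5 still-open variables draw from only 5 values {2, 4, 5, 7, 8}, so each is used; only w can be 7, hence w = 7.

7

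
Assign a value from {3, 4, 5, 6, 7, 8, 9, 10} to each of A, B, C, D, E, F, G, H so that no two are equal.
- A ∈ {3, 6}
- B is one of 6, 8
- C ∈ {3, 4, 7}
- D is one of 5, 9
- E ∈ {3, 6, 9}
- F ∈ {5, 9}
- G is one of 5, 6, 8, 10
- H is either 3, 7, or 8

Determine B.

8

The 8 variables together cover exactly {3, 4, 5, 6, 7, 8, 9, 10} — 8 values for 8 variables — and 4 appears only in C's list, so C = 4.
The 7 still-open variables draw from only 7 values {3, 5, 6, 7, 8, 9, 10}, so each is used; only H can be 7, hence H = 7.
The 6 still-open variables draw from only 6 values {3, 5, 6, 8, 9, 10}, so each is used; only G can be 10, hence G = 10.
Among the 5 still-open variables, 8 fits only B (and all 5 values in {3, 5, 6, 8, 9} must be used), so B = 8.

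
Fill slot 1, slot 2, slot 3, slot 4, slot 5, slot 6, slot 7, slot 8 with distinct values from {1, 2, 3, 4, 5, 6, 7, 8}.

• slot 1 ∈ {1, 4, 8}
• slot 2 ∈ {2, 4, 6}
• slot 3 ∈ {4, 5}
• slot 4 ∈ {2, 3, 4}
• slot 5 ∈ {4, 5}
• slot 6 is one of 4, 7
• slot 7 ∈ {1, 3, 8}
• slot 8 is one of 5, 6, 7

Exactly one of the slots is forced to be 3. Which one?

The 2 variables slot 3 and slot 5 are confined to {4, 5}, which locks those values in; drop them from slot 1, slot 2, slot 4, slot 6, slot 8.
slot 6's domain is down to {7}, so slot 6 = 7. Eliminate 7 elsewhere: slot 8.
slot 8's domain is down to {6}, so slot 8 = 6. So slot 2 can't be 6.
slot 2 has just one choice, so slot 2 = 2. So slot 4 can't be 2.
So 3 goes to slot 4.

slot 4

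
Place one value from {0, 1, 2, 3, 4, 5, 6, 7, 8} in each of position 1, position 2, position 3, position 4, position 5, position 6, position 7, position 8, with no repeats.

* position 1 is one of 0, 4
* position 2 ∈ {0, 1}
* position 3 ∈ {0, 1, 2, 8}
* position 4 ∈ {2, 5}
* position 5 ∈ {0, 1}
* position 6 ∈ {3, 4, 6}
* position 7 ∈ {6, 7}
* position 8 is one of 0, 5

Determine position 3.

position 2 and position 5 between them cover only {0, 1} — a naked pair. Remove those values from position 1, position 3, position 8.
position 1 must be 4 (only option left). Strike 4 from position 6.
position 8 has just one choice, so position 8 = 5. So position 4 can't be 5.
That leaves position 4 = 2. Remove 2 from position 3.
So position 3 = 8.

8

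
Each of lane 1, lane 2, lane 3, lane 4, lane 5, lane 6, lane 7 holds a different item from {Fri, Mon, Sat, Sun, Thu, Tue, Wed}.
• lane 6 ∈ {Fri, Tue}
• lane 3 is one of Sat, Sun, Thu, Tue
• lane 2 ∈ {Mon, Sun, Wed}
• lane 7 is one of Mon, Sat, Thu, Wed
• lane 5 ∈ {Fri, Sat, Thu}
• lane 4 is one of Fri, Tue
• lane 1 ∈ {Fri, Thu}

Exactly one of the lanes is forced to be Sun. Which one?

lane 4 and lane 6 between them cover only {Fri, Tue} — a naked pair. Remove those values from lane 1, lane 3, lane 5.
lane 1's domain is down to {Thu}, so lane 1 = Thu. Eliminate Thu elsewhere: lane 3, lane 5, lane 7.
lane 5's domain is down to {Sat}, so lane 5 = Sat. So lane 3, lane 7 can't be Sat.
So Sun goes to lane 3.

lane 3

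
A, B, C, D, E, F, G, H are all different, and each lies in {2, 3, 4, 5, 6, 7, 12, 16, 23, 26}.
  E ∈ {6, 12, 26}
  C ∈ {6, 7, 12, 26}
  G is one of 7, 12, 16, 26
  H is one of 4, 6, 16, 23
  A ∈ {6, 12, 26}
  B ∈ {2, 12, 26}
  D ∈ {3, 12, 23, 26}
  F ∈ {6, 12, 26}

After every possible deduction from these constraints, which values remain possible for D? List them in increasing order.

The 3 variables A, E, F are confined to {6, 12, 26}, which locks those values in; drop them from B, C, D, G, H.
B must be 2 (only option left).
That leaves C = 7. Eliminate 7 elsewhere: G.
G's domain is down to {16}, so G = 16. Remove 16 from H.
No further eliminations apply; D can still be any of 3, 23.

3, 23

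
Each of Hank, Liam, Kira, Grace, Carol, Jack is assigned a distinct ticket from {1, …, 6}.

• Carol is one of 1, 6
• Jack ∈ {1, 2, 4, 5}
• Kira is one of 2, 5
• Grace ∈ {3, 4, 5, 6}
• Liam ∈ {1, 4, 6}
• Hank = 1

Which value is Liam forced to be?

4

Hank's domain is down to {1}, so Hank = 1. Remove 1 from Liam, Carol, Jack.
Carol must be 6 (only option left). Eliminate 6 elsewhere: Liam, Grace.
So Liam = 4.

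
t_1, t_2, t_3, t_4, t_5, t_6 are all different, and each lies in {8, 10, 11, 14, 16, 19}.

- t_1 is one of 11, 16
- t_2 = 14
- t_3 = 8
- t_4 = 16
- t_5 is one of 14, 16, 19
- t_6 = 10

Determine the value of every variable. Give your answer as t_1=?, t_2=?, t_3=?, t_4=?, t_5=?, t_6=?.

t_2 must be 14 (only option left). Eliminate 14 elsewhere: t_5.
t_3 must be 8 (only option left).
t_4 must be 16 (only option left). Remove 16 from t_1, t_5.
t_5's domain is down to {19}, so t_5 = 19.
t_6 has just one choice, so t_6 = 10.
t_1's domain is down to {11}, so t_1 = 11.

t_1=11, t_2=14, t_3=8, t_4=16, t_5=19, t_6=10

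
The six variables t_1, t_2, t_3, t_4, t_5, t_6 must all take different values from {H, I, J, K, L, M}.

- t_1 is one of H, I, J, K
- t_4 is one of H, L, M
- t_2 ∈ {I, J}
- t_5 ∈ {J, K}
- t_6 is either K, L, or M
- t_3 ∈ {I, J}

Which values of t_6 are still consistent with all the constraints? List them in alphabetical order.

L, M

t_2 and t_3 between them cover only {I, J} — a naked pair. Remove those values from t_1, t_5.
t_5 has just one choice, so t_5 = K. So t_1, t_6 can't be K.
t_1 must be H (only option left). Strike H from t_4.
No further eliminations apply; t_6 can still be any of L, M.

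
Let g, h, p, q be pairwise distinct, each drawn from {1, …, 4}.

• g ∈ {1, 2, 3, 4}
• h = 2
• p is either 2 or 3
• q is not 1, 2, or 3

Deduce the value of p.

3

h has just one choice, so h = 2. Eliminate 2 elsewhere: g, p.
So p = 3.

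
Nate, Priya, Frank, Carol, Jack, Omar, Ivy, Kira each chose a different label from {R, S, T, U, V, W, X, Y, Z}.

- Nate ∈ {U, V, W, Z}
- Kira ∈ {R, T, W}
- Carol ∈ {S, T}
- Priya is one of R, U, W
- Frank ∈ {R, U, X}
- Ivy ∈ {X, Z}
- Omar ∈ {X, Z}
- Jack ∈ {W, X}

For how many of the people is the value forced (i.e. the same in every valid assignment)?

4

Among the 8 variables, S fits only Carol (and all 8 values in {R, S, T, U, V, W, X, Z} must be used), so Carol = S.
The 7 still-open variables together cover exactly {R, T, U, V, W, X, Z} — 7 values for 7 variables — and T appears only in Kira's list, so Kira = T.
The 6 still-open variables draw from only 6 values {R, U, V, W, X, Z}, so each is used; only Nate can be V, hence Nate = V.
The 2 variables Omar and Ivy are confined to {X, Z}, which locks those values in; drop them from Frank, Jack.
Jack's domain is down to {W}, so Jack = W. Eliminate W elsewhere: Priya.
Determined: Nate=V, Carol=S, Jack=W, Kira=T. The other people each still have more than one consistent value. That makes 4.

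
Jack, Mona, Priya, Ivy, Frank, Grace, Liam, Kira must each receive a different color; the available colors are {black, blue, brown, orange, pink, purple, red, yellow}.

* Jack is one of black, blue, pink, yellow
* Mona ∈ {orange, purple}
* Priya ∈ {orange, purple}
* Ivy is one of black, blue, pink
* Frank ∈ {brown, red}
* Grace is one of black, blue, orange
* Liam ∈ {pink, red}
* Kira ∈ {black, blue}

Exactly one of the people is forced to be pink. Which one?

The 8 variables together cover exactly {black, blue, brown, orange, pink, purple, red, yellow} — 8 values for 8 variables — and brown appears only in Frank's list, so Frank = brown.
Among the 7 still-open variables, red fits only Liam (and all 7 values in {black, blue, orange, pink, purple, red, yellow} must be used), so Liam = red.
The 6 still-open variables together cover exactly {black, blue, orange, pink, purple, yellow} — 6 values for 6 variables — and yellow appears only in Jack's list, so Jack = yellow.
The 5 still-open variables together cover exactly {black, blue, orange, pink, purple} — 5 values for 5 variables — and pink appears only in Ivy's list, so Ivy = pink.

Ivy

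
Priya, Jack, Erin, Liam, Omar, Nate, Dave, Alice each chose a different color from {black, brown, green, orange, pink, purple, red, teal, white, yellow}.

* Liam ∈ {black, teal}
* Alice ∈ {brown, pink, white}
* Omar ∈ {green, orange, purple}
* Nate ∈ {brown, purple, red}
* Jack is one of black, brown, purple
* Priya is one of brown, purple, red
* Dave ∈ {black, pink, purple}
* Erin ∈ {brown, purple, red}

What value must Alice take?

white

Priya, Erin, Nate between them cover only {brown, purple, red} — a naked triple. Remove those values from Jack, Omar, Dave, Alice.
Jack's domain is down to {black}, so Jack = black. Strike black from Liam, Dave.
That leaves Liam = teal.
That leaves Dave = pink. Eliminate pink elsewhere: Alice.
So Alice = white.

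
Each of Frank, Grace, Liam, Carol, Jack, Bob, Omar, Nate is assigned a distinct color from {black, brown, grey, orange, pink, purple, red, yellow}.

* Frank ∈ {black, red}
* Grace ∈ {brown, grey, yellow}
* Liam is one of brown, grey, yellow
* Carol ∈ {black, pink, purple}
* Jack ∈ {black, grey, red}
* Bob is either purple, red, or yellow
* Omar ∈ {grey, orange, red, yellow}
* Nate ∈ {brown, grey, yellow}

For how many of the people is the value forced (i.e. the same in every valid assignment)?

The 8 variables draw from only 8 values {black, brown, grey, orange, pink, purple, red, yellow}, so each is used; only Omar can be orange, hence Omar = orange.
Among the 7 still-open variables, pink fits only Carol (and all 7 values in {black, brown, grey, pink, purple, red, yellow} must be used), so Carol = pink.
The 6 still-open variables together cover exactly {black, brown, grey, purple, red, yellow} — 6 values for 6 variables — and purple appears only in Bob's list, so Bob = purple.
The 3 variables Grace, Liam, Nate are confined to {brown, grey, yellow}, which locks those values in; drop them from Jack.
Determined: Carol=pink, Bob=purple, Omar=orange. The other people each still have more than one consistent value. That makes 3.

3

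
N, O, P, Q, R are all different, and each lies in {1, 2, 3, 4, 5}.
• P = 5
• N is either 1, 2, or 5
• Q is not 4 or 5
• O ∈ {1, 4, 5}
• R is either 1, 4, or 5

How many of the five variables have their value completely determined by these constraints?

3

P has just one choice, so P = 5. Eliminate 5 elsewhere: N, O, R.
The 4 still-open variables together cover exactly {1, 2, 3, 4} — 4 values for 4 variables — and 3 appears only in Q's list, so Q = 3.
Among the 3 still-open variables, 2 fits only N (and all 3 values in {1, 2, 4} must be used), so N = 2.
Determined: N=2, P=5, Q=3. The other variables each still have more than one consistent value. That makes 3.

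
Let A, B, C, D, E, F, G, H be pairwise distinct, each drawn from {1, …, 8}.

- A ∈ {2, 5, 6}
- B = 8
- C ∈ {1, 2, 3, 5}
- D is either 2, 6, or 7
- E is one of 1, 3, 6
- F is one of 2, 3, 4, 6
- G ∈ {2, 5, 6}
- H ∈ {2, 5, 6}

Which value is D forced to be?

7

B's domain is down to {8}, so B = 8.
Among the 7 still-open variables, 4 fits only F (and all 7 values in {1, 2, 3, 4, 5, 6, 7} must be used), so F = 4.
The 6 still-open variables together cover exactly {1, 2, 3, 5, 6, 7} — 6 values for 6 variables — and 7 appears only in D's list, so D = 7.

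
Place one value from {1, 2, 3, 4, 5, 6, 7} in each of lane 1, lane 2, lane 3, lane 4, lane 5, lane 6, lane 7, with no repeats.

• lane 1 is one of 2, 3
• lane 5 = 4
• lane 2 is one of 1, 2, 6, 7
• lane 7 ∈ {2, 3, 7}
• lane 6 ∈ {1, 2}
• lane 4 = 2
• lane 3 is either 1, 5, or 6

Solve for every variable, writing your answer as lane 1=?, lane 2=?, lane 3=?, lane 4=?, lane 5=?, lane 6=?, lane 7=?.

lane 1=3, lane 2=6, lane 3=5, lane 4=2, lane 5=4, lane 6=1, lane 7=7

lane 4 must be 2 (only option left). Strike 2 from lane 1, lane 2, lane 6, lane 7.
lane 5 has just one choice, so lane 5 = 4.
That leaves lane 6 = 1. Strike 1 from lane 2, lane 3.
That leaves lane 1 = 3. Eliminate 3 elsewhere: lane 7.
That leaves lane 7 = 7. Remove 7 from lane 2.
lane 2's domain is down to {6}, so lane 2 = 6. So lane 3 can't be 6.
That leaves lane 3 = 5.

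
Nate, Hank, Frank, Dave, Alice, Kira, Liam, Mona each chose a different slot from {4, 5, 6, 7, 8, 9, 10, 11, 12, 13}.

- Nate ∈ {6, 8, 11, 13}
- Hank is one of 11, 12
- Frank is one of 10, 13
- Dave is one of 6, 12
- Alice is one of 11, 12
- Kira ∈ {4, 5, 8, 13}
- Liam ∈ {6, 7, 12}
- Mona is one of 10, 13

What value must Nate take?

8

Hank and Alice share exactly the 2 values {11, 12}; by pigeonhole those values go to them, so strike 11, 12 from Nate, Dave, Liam.
Dave must be 6 (only option left). Eliminate 6 elsewhere: Nate, Liam.
That leaves Liam = 7.
Frank and Mona share exactly the 2 values {10, 13}; by pigeonhole those values go to them, so strike 10, 13 from Nate, Kira.
So Nate = 8.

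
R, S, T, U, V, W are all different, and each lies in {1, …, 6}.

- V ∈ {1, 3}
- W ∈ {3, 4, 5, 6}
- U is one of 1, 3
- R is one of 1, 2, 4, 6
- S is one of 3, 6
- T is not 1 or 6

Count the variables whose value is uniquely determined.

U and V between them cover only {1, 3} — a naked pair. Remove those values from R, S, T, W.
S has just one choice, so S = 6. So R, W can't be 6.
Determined: S=6. The other variables each still have more than one consistent value. That makes 1.

1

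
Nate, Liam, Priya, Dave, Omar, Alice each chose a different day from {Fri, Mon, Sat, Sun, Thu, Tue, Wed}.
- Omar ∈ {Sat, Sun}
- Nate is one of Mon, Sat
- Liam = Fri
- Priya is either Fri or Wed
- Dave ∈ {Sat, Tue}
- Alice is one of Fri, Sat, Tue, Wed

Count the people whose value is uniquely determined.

4

Liam must be Fri (only option left). Strike Fri from Priya, Alice.
That leaves Priya = Wed. Remove Wed from Alice.
Among the 4 still-open variables, Mon fits only Nate (and all 4 values in {Mon, Sat, Sun, Tue} must be used), so Nate = Mon.
The 3 still-open variables together cover exactly {Sat, Sun, Tue} — 3 values for 3 variables — and Sun appears only in Omar's list, so Omar = Sun.
Determined: Nate=Mon, Liam=Fri, Priya=Wed, Omar=Sun. The other people each still have more than one consistent value. That makes 4.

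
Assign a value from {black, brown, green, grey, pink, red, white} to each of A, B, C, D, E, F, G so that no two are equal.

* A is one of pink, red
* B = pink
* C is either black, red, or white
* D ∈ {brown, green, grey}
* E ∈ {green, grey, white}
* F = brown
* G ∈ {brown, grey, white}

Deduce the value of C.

B has just one choice, so B = pink. Remove pink from A.
F has just one choice, so F = brown. Eliminate brown elsewhere: D, G.
A must be red (only option left). Strike red from C.
The 4 still-open variables together cover exactly {black, green, grey, white} — 4 values for 4 variables — and black appears only in C's list, so C = black.

black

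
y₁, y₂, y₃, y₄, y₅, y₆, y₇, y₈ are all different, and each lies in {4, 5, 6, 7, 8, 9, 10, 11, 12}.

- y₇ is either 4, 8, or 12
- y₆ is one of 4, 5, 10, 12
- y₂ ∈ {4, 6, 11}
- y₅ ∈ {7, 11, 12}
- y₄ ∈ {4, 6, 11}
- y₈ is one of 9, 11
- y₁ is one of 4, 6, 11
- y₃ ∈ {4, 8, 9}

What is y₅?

7

y₁, y₂, y₄ share exactly the 3 values {4, 6, 11}; by pigeonhole those values go to them, so strike 4, 6, 11 from y₃, y₅, y₆, y₇, y₈.
y₈ has just one choice, so y₈ = 9. Remove 9 from y₃.
y₃ must be 8 (only option left). Eliminate 8 elsewhere: y₇.
y₇ must be 12 (only option left). Remove 12 from y₅, y₆.
So y₅ = 7.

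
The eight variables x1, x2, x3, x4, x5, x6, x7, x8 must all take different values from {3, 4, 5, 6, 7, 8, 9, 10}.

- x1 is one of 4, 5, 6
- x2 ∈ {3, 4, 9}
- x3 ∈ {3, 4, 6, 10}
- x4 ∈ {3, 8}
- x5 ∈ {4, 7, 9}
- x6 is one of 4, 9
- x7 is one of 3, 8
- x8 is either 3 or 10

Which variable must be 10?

x8

The 8 variables together cover exactly {3, 4, 5, 6, 7, 8, 9, 10} — 8 values for 8 variables — and 5 appears only in x1's list, so x1 = 5.
The 7 still-open variables together cover exactly {3, 4, 6, 7, 8, 9, 10} — 7 values for 7 variables — and 6 appears only in x3's list, so x3 = 6.
The 6 still-open variables draw from only 6 values {3, 4, 7, 8, 9, 10}, so each is used; only x5 can be 7, hence x5 = 7.
The 5 still-open variables draw from only 5 values {3, 4, 8, 9, 10}, so each is used; only x8 can be 10, hence x8 = 10.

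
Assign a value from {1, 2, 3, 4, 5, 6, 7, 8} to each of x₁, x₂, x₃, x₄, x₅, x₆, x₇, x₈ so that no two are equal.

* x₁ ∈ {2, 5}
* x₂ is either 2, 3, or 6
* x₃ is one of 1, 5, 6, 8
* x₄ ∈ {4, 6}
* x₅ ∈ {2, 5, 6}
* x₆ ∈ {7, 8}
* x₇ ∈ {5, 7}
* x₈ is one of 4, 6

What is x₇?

7

Among the 8 variables, 1 fits only x₃ (and all 8 values in {1, 2, 3, 4, 5, 6, 7, 8} must be used), so x₃ = 1.
Among the 7 still-open variables, 3 fits only x₂ (and all 7 values in {2, 3, 4, 5, 6, 7, 8} must be used), so x₂ = 3.
The 6 still-open variables together cover exactly {2, 4, 5, 6, 7, 8} — 6 values for 6 variables — and 8 appears only in x₆'s list, so x₆ = 8.
Among the 5 still-open variables, 7 fits only x₇ (and all 5 values in {2, 4, 5, 6, 7} must be used), so x₇ = 7.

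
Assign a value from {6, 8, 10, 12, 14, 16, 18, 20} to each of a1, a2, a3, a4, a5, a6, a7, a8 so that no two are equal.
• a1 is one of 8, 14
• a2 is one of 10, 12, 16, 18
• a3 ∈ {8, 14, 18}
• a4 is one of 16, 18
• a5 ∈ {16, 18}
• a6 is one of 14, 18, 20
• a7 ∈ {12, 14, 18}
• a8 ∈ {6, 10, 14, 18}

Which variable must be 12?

The 8 variables draw from only 8 values {6, 8, 10, 12, 14, 16, 18, 20}, so each is used; only a8 can be 6, hence a8 = 6.
The 7 still-open variables together cover exactly {8, 10, 12, 14, 16, 18, 20} — 7 values for 7 variables — and 10 appears only in a2's list, so a2 = 10.
Among the 6 still-open variables, 12 fits only a7 (and all 6 values in {8, 12, 14, 16, 18, 20} must be used), so a7 = 12.

a7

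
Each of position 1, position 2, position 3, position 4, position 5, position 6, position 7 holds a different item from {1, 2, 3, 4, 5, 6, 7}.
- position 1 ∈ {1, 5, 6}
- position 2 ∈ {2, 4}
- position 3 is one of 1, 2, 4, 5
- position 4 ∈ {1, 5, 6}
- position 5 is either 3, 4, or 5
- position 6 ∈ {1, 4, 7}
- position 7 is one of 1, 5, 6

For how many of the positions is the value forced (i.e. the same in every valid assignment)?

The 7 variables together cover exactly {1, 2, 3, 4, 5, 6, 7} — 7 values for 7 variables — and 3 appears only in position 5's list, so position 5 = 3.
Among the 6 still-open variables, 7 fits only position 6 (and all 6 values in {1, 2, 4, 5, 6, 7} must be used), so position 6 = 7.
position 1, position 4, position 7 share exactly the 3 values {1, 5, 6}; by pigeonhole those values go to them, so strike 1, 5, 6 from position 3.
Determined: position 5=3, position 6=7. The other positions each still have more than one consistent value. That makes 2.

2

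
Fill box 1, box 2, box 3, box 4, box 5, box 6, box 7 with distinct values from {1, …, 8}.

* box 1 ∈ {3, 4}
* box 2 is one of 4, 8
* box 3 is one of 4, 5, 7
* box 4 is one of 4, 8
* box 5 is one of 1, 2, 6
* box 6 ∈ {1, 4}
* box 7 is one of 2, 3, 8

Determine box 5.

box 2 and box 4 between them cover only {4, 8} — a naked pair. Remove those values from box 1, box 3, box 6, box 7.
box 1 has just one choice, so box 1 = 3. Remove 3 from box 7.
box 6 must be 1 (only option left). So box 5 can't be 1.
That leaves box 7 = 2. So box 5 can't be 2.
So box 5 = 6.

6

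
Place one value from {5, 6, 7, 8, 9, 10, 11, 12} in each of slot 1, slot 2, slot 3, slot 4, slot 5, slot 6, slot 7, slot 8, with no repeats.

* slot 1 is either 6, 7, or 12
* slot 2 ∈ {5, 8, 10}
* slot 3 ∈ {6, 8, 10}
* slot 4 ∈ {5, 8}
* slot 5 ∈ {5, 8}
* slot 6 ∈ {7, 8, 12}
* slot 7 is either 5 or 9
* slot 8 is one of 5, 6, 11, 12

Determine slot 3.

The 8 variables together cover exactly {5, 6, 7, 8, 9, 10, 11, 12} — 8 values for 8 variables — and 9 appears only in slot 7's list, so slot 7 = 9.
The 7 still-open variables together cover exactly {5, 6, 7, 8, 10, 11, 12} — 7 values for 7 variables — and 11 appears only in slot 8's list, so slot 8 = 11.
slot 4 and slot 5 share exactly the 2 values {5, 8}; by pigeonhole those values go to them, so strike 5, 8 from slot 2, slot 3, slot 6.
slot 2 has just one choice, so slot 2 = 10. Eliminate 10 elsewhere: slot 3.
So slot 3 = 6.

6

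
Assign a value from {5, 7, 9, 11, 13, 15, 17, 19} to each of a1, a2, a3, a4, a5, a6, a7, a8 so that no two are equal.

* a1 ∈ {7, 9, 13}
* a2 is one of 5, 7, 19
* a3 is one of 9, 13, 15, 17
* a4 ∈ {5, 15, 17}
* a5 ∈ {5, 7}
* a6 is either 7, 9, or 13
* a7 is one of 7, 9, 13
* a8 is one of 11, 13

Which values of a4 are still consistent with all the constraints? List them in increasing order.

15, 17

Among the 8 variables, 11 fits only a8 (and all 8 values in {5, 7, 9, 11, 13, 15, 17, 19} must be used), so a8 = 11.
The 7 still-open variables draw from only 7 values {5, 7, 9, 13, 15, 17, 19}, so each is used; only a2 can be 19, hence a2 = 19.
a1, a6, a7 share exactly the 3 values {7, 9, 13}; by pigeonhole those values go to them, so strike 7, 9, 13 from a3, a5.
a5 has just one choice, so a5 = 5. Remove 5 from a4.
No further eliminations apply; a4 can still be any of 15, 17.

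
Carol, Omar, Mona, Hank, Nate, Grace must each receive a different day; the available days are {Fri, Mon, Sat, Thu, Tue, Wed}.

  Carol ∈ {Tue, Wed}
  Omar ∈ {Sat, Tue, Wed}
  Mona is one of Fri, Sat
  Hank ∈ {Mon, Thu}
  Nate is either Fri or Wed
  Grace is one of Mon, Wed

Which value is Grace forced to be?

The 6 variables together cover exactly {Fri, Mon, Sat, Thu, Tue, Wed} — 6 values for 6 variables — and Thu appears only in Hank's list, so Hank = Thu.
The 5 still-open variables together cover exactly {Fri, Mon, Sat, Tue, Wed} — 5 values for 5 variables — and Mon appears only in Grace's list, so Grace = Mon.

Mon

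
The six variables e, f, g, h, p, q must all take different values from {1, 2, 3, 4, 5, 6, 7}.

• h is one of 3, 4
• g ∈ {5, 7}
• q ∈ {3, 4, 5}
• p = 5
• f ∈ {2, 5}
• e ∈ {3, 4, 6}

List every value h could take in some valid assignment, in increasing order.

p's domain is down to {5}, so p = 5. Strike 5 from f, g, q.
That leaves f = 2.
g's domain is down to {7}, so g = 7.
The 3 still-open variables together cover exactly {3, 4, 6} — 3 values for 3 variables — and 6 appears only in e's list, so e = 6.
No further eliminations apply; h can still be any of 3, 4.

3, 4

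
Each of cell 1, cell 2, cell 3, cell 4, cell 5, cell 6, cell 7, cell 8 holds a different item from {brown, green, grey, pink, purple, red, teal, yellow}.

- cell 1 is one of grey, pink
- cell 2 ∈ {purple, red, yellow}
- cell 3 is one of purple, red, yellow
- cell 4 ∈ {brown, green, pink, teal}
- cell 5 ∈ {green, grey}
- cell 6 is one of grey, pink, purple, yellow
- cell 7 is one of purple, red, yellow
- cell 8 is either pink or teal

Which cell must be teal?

Among the 8 variables, brown fits only cell 4 (and all 8 values in {brown, green, grey, pink, purple, red, teal, yellow} must be used), so cell 4 = brown.
The 7 still-open variables draw from only 7 values {green, grey, pink, purple, red, teal, yellow}, so each is used; only cell 5 can be green, hence cell 5 = green.
The 6 still-open variables draw from only 6 values {grey, pink, purple, red, teal, yellow}, so each is used; only cell 8 can be teal, hence cell 8 = teal.

cell 8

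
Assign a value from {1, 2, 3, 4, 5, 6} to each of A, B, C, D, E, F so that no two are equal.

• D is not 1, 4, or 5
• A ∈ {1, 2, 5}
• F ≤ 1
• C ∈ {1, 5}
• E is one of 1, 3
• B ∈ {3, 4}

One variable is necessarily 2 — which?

F has just one choice, so F = 1. Strike 1 from A, C, E.
That leaves C = 5. Eliminate 5 elsewhere: A.
So 2 goes to A.

A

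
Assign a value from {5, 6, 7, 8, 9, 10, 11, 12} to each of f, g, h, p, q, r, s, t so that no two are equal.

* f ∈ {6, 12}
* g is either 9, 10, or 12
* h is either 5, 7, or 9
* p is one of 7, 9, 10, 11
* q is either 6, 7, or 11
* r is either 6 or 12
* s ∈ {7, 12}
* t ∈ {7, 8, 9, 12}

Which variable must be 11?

q

Among the 8 variables, 5 fits only h (and all 8 values in {5, 6, 7, 8, 9, 10, 11, 12} must be used), so h = 5.
The 7 still-open variables together cover exactly {6, 7, 8, 9, 10, 11, 12} — 7 values for 7 variables — and 8 appears only in t's list, so t = 8.
f and r between them cover only {6, 12} — a naked pair. Remove those values from g, q, s.
s's domain is down to {7}, so s = 7. Eliminate 7 elsewhere: p, q.
So 11 goes to q.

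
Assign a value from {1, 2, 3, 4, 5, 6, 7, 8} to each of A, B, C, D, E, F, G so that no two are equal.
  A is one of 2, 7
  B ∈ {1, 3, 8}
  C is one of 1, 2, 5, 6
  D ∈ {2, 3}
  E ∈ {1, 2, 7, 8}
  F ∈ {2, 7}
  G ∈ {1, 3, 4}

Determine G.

4

A and F between them cover only {2, 7} — a naked pair. Remove those values from C, D, E.
D's domain is down to {3}, so D = 3. Eliminate 3 elsewhere: B, G.
B and E between them cover only {1, 8} — a naked pair. Remove those values from C, G.
So G = 4.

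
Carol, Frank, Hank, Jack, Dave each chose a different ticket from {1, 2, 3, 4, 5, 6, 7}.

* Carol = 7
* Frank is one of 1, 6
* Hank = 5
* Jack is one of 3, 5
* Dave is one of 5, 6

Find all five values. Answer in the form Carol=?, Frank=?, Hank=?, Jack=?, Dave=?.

Carol=7, Frank=1, Hank=5, Jack=3, Dave=6

Carol has just one choice, so Carol = 7.
Hank has just one choice, so Hank = 5. Strike 5 from Jack, Dave.
Jack must be 3 (only option left).
Dave's domain is down to {6}, so Dave = 6. So Frank can't be 6.
That leaves Frank = 1.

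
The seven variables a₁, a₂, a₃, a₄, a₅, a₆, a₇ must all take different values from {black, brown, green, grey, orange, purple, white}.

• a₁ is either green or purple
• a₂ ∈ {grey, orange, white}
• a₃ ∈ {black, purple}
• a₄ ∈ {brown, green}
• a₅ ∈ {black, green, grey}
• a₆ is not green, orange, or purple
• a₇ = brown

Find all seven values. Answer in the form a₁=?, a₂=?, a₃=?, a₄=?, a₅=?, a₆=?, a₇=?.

a₇'s domain is down to {brown}, so a₇ = brown. Remove brown from a₄, a₆.
a₄ must be green (only option left). Eliminate green elsewhere: a₁, a₅.
a₁ has just one choice, so a₁ = purple. So a₃ can't be purple.
a₃ has just one choice, so a₃ = black. So a₅, a₆ can't be black.
That leaves a₅ = grey. Strike grey from a₂, a₆.
a₆ must be white (only option left). Eliminate white elsewhere: a₂.
a₂'s domain is down to {orange}, so a₂ = orange.

a₁=purple, a₂=orange, a₃=black, a₄=green, a₅=grey, a₆=white, a₇=brown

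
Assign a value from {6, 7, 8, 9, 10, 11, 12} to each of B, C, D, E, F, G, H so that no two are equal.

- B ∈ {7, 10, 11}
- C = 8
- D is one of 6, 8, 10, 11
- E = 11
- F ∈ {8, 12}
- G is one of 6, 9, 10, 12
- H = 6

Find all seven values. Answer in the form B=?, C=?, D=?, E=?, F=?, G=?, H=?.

C has just one choice, so C = 8. Remove 8 from D, F.
E must be 11 (only option left). Remove 11 from B, D.
F's domain is down to {12}, so F = 12. Strike 12 from G.
H's domain is down to {6}, so H = 6. So D, G can't be 6.
D's domain is down to {10}, so D = 10. Strike 10 from B, G.
That leaves G = 9.
B's domain is down to {7}, so B = 7.

B=7, C=8, D=10, E=11, F=12, G=9, H=6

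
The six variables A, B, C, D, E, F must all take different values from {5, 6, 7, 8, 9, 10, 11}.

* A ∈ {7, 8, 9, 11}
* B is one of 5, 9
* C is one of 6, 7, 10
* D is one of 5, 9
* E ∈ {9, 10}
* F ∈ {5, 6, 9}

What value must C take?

B and D between them cover only {5, 9} — a naked pair. Remove those values from A, E, F.
E must be 10 (only option left). So C can't be 10.
That leaves F = 6. So C can't be 6.
So C = 7.

7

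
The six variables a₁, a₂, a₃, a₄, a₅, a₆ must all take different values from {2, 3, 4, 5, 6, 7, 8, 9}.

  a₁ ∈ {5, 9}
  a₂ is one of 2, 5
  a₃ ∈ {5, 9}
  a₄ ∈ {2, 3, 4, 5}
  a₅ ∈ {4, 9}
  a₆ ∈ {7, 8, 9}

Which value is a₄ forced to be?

3

The 2 variables a₁ and a₃ are confined to {5, 9}, which locks those values in; drop them from a₂, a₄, a₅, a₆.
a₂ must be 2 (only option left). Strike 2 from a₄.
That leaves a₅ = 4. Strike 4 from a₄.
So a₄ = 3.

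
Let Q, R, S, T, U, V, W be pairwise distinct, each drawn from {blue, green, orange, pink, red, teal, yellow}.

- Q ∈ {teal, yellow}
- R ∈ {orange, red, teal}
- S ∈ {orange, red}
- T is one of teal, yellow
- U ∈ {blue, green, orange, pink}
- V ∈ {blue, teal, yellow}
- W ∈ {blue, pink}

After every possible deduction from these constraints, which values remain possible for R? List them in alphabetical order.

The 7 variables together cover exactly {blue, green, orange, pink, red, teal, yellow} — 7 values for 7 variables — and green appears only in U's list, so U = green.
The 6 still-open variables draw from only 6 values {blue, orange, pink, red, teal, yellow}, so each is used; only W can be pink, hence W = pink.
Among the 5 still-open variables, blue fits only V (and all 5 values in {blue, orange, red, teal, yellow} must be used), so V = blue.
Q and T between them cover only {teal, yellow} — a naked pair. Remove those values from R.
No further eliminations apply; R can still be any of orange, red.

orange, red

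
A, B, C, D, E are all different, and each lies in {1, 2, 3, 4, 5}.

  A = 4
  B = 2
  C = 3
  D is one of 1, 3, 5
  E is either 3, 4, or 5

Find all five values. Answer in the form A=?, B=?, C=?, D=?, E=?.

A's domain is down to {4}, so A = 4. Remove 4 from E.
B must be 2 (only option left).
C has just one choice, so C = 3. So D, E can't be 3.
That leaves E = 5. Eliminate 5 elsewhere: D.
D has just one choice, so D = 1.

A=4, B=2, C=3, D=1, E=5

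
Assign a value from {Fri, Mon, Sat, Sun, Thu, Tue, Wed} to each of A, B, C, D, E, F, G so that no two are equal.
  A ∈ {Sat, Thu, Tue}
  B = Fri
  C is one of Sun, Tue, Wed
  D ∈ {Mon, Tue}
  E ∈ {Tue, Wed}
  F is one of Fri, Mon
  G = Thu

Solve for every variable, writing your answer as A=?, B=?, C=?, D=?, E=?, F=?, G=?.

A=Sat, B=Fri, C=Sun, D=Tue, E=Wed, F=Mon, G=Thu

B's domain is down to {Fri}, so B = Fri. Strike Fri from F.
F's domain is down to {Mon}, so F = Mon. So D can't be Mon.
G has just one choice, so G = Thu. So A can't be Thu.
D's domain is down to {Tue}, so D = Tue. Remove Tue from A, C, E.
E must be Wed (only option left). Strike Wed from C.
A must be Sat (only option left).
That leaves C = Sun.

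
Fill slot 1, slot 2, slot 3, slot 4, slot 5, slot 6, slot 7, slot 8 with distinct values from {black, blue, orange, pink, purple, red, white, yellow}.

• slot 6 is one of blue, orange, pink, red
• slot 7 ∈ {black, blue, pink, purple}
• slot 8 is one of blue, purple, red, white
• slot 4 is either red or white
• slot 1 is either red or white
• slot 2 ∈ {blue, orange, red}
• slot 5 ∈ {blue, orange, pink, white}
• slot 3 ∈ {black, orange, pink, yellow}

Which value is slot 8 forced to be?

purple

Among the 8 variables, yellow fits only slot 3 (and all 8 values in {black, blue, orange, pink, purple, red, white, yellow} must be used), so slot 3 = yellow.
The 7 still-open variables together cover exactly {black, blue, orange, pink, purple, red, white} — 7 values for 7 variables — and black appears only in slot 7's list, so slot 7 = black.
The 6 still-open variables together cover exactly {blue, orange, pink, purple, red, white} — 6 values for 6 variables — and purple appears only in slot 8's list, so slot 8 = purple.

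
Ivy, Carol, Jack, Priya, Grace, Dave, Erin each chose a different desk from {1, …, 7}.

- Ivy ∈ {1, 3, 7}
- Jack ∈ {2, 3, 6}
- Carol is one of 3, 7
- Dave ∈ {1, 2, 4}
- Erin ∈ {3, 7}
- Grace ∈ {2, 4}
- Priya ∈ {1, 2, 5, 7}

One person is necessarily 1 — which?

Ivy

Among the 7 variables, 5 fits only Priya (and all 7 values in {1, 2, 3, 4, 5, 6, 7} must be used), so Priya = 5.
The 6 still-open variables draw from only 6 values {1, 2, 3, 4, 6, 7}, so each is used; only Jack can be 6, hence Jack = 6.
Carol and Erin between them cover only {3, 7} — a naked pair. Remove those values from Ivy.
So 1 goes to Ivy.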